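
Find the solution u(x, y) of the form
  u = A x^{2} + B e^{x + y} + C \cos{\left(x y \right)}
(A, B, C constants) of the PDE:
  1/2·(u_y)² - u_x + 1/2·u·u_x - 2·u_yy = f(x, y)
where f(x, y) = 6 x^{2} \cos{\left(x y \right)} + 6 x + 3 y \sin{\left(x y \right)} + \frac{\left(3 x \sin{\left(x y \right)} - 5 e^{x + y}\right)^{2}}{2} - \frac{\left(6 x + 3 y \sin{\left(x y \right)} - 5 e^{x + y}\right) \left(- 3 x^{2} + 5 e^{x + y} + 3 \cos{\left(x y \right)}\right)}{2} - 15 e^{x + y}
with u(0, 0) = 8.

Answer: u(x, y) = - 3 x^{2} + 5 e^{x + y} + 3 \cos{\left(x y \right)}

Derivation:
Substitute the ansatz u = A x^{2} + B e^{x + y} + C \cos{\left(x y \right)} into the left-hand side.
Derivatives of the ansatz:
  u_y = B e^{x} e^{y} - C x \sin{\left(x y \right)}
  u_x = 2 A x + B e^{x} e^{y} - C y \sin{\left(x y \right)}
  u_yy = B e^{x} e^{y} - C x^{2} \cos{\left(x y \right)}
Term by term:
  1/2·(u_y)² = \frac{B^{2} e^{2 x} e^{2 y}}{2} - B C x e^{x} e^{y} \sin{\left(x y \right)} + \frac{C^{2} x^{2} \sin^{2}{\left(x y \right)}}{2}
  -u_x = - 2 A x - B e^{x} e^{y} + C y \sin{\left(x y \right)}
  1/2·u·u_x = A^{2} x^{3} + \frac{A B x^{2} e^{x} e^{y}}{2} + A B x e^{x} e^{y} - \frac{A C x^{2} y \sin{\left(x y \right)}}{2} + A C x \cos{\left(x y \right)} + \frac{B^{2} e^{2 x} e^{2 y}}{2} - \frac{B C y e^{x} e^{y} \sin{\left(x y \right)}}{2} + \frac{B C e^{x} e^{y} \cos{\left(x y \right)}}{2} - \frac{C^{2} y \sin{\left(x y \right)} \cos{\left(x y \right)}}{2}
  -2·u_yy = - 2 B e^{x} e^{y} + 2 C x^{2} \cos{\left(x y \right)}
So the left-hand side equals
  A^{2} x^{3} + \frac{A B x^{2} e^{x} e^{y}}{2} + A B x e^{x} e^{y} - \frac{A C x^{2} y \sin{\left(x y \right)}}{2} + A C x \cos{\left(x y \right)} - 2 A x + B^{2} e^{2 x} e^{2 y} - B C x e^{x} e^{y} \sin{\left(x y \right)} - \frac{B C y e^{x} e^{y} \sin{\left(x y \right)}}{2} + \frac{B C e^{x} e^{y} \cos{\left(x y \right)}}{2} - 3 B e^{x} e^{y} + \frac{C^{2} x^{2} \sin^{2}{\left(x y \right)}}{2} - \frac{C^{2} y \sin{\left(x y \right)} \cos{\left(x y \right)}}{2} + 2 C x^{2} \cos{\left(x y \right)} + C y \sin{\left(x y \right)}
This must equal f(x, y) identically; expanded, f = 9 x^{3} + \frac{9 x^{2} y \sin{\left(x y \right)}}{2} - \frac{15 x^{2} e^{x} e^{y}}{2} + \frac{9 x^{2} \sin^{2}{\left(x y \right)}}{2} + 6 x^{2} \cos{\left(x y \right)} - 15 x e^{x} e^{y} \sin{\left(x y \right)} - 15 x e^{x} e^{y} - 9 x \cos{\left(x y \right)} + 6 x - \frac{15 y e^{x} e^{y} \sin{\left(x y \right)}}{2} - \frac{9 y \sin{\left(x y \right)} \cos{\left(x y \right)}}{2} + 3 y \sin{\left(x y \right)} + 25 e^{2 x} e^{2 y} + \frac{15 e^{x} e^{y} \cos{\left(x y \right)}}{2} - 15 e^{x} e^{y}.
Matching coefficients of the independent functions:
(each divided by its leading coefficient; functions giving the same equation are listed together)
  [x]:  A + 3 = 0
  [x^{3}]:  A^{2} - 9 = 0
  [x \cos{\left(x y \right)}, x^{2} y \sin{\left(x y \right)}]:  A C + 9 = 0
  [x^{2} \sin^{2}{\left(x y \right)}, y \sin{\left(x y \right)} \cos{\left(x y \right)}]:  C^{2} - 9 = 0
  [x^{2} \cos{\left(x y \right)}, y \sin{\left(x y \right)}]:  C - 3 = 0
  [e^{x} e^{y}]:  B - 5 = 0
  [e^{2 x} e^{2 y}]:  B^{2} - 25 = 0
  [x e^{x} e^{y}, x^{2} e^{x} e^{y}]:  A B + 15 = 0
  [e^{x} e^{y} \cos{\left(x y \right)}, x e^{x} e^{y} \sin{\left(x y \right)}, y e^{x} e^{y} \sin{\left(x y \right)}]:  B C - 15 = 0
Solving: A = -3, B = 5, C = 3.
Check against the point condition:
  u(0, 0) = 8  ⟹  B + C = 8  ✓
Hence u(x, y) = - 3 x^{2} + 5 e^{x + y} + 3 \cos{\left(x y \right)}.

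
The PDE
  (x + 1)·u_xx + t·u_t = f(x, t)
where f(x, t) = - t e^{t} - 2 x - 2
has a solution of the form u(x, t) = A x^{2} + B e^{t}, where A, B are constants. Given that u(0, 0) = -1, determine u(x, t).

Answer: u(x, t) = - x^{2} - e^{t}

Derivation:
Substitute the ansatz u = A x^{2} + B e^{t} into the left-hand side.
Derivatives of the ansatz:
  u_xx = 2 A
  u_t = B e^{t}
Term by term:
  (x + 1)·u_xx = 2 A x + 2 A
  t·u_t = B t e^{t}
So the left-hand side equals
  2 A x + 2 A + B t e^{t}
This must equal f(x, t) = - t e^{t} - 2 x - 2 identically.
Matching coefficients of the independent functions:
  [constant term, x]:  2 A = -2
  [t e^{t}]:  B = -1
Solving: A = -1, B = -1.
Check against the point condition:
  u(0, 0) = -1  ⟹  B = -1  ✓
Hence u(x, t) = - x^{2} - e^{t}.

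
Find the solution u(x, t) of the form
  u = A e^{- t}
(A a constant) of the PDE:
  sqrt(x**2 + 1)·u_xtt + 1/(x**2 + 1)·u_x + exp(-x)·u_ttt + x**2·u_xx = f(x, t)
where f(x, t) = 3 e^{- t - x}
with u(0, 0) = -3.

Substitute the ansatz u = A e^{- t} into the left-hand side.
Derivatives of the ansatz:
  u_xtt = 0
  u_x = 0
  u_ttt = - A e^{- t}
  u_xx = 0
Term by term:
  sqrt(x**2 + 1)·u_xtt = 0
  1/(x**2 + 1)·u_x = 0
  exp(-x)·u_ttt = - A e^{- t} e^{- x}
  x**2·u_xx = 0
So the left-hand side equals
  - A e^{- t} e^{- x}
This must equal f(x, t) identically; expanded, f = 3 e^{- t} e^{- x}.
Matching coefficients of the independent functions:
  [e^{- t} e^{- x}]:  - A = 3
Solving: A = -3.
Check against the point condition:
  u(0, 0) = -3  ⟹  A = -3  ✓
Hence u(x, t) = - 3 e^{- t}.

Answer: u(x, t) = - 3 e^{- t}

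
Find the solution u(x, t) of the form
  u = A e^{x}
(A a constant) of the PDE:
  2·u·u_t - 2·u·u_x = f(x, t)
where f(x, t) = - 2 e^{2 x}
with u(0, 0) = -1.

Substitute the ansatz u = A e^{x} into the left-hand side.
Derivatives of the ansatz:
  u_t = 0
  u_x = A e^{x}
Term by term:
  2·u·u_t = 0
  -2·u·u_x = - 2 A^{2} e^{2 x}
So the left-hand side equals
  - 2 A^{2} e^{2 x}
This must equal f(x, t) = - 2 e^{2 x} identically.
Matching coefficients of the independent functions:
  [e^{2 x}]:  - 2 A^{2} = -2
These equations allow (A) = (-1) or (1).
Impose the point condition(s):
  u(0, 0) = -1  ⟹  A = -1
Only A = -1 satisfies everything.
Hence u(x, t) = - e^{x}.

Answer: u(x, t) = - e^{x}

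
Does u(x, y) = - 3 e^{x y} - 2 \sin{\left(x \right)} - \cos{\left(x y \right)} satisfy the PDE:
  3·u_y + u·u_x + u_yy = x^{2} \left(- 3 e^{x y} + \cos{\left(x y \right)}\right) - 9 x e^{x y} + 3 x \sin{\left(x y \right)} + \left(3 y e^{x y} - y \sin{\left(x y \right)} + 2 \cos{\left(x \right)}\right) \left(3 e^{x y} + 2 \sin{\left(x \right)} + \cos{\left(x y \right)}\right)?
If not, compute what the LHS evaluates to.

Evaluate each term of the left-hand side for u = - 3 e^{x y} - 2 \sin{\left(x \right)} - \cos{\left(x y \right)}.
Derivatives:
  u_y = - 3 x e^{x y} + x \sin{\left(x y \right)}
  u_x = - 3 y e^{x y} + y \sin{\left(x y \right)} - 2 \cos{\left(x \right)}
  u_yy = - 3 x^{2} e^{x y} + x^{2} \cos{\left(x y \right)}
Terms:
  3·u_y = 3 x \left(- 3 e^{x y} + \sin{\left(x y \right)}\right)
  u·u_x = \left(3 y e^{x y} - y \sin{\left(x y \right)} + 2 \cos{\left(x \right)}\right) \left(3 e^{x y} + 2 \sin{\left(x \right)} + \cos{\left(x y \right)}\right)
  u_yy = x^{2} \left(- 3 e^{x y} + \cos{\left(x y \right)}\right)
Sum: LHS = x^{2} \left(- 3 e^{x y} + \cos{\left(x y \right)}\right) - 9 x e^{x y} + 3 x \sin{\left(x y \right)} + \left(3 y e^{x y} - y \sin{\left(x y \right)} + 2 \cos{\left(x \right)}\right) \left(3 e^{x y} + 2 \sin{\left(x \right)} + \cos{\left(x y \right)}\right)
This is exactly the given right-hand side, so u is a solution.

Answer: Yes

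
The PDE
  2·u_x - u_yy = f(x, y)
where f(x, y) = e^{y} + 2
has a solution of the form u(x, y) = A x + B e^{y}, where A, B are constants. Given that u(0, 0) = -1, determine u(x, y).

Substitute the ansatz u = A x + B e^{y} into the left-hand side.
Derivatives of the ansatz:
  u_x = A
  u_yy = B e^{y}
Term by term:
  2·u_x = 2 A
  -u_yy = - B e^{y}
So the left-hand side equals
  2 A - B e^{y}
This must equal f(x, y) = e^{y} + 2 identically.
Matching coefficients of the independent functions:
  [constant term]:  2 A = 2
  [e^{y}]:  - B = 1
Solving: A = 1, B = -1.
Check against the point condition:
  u(0, 0) = -1  ⟹  B = -1  ✓
Hence u(x, y) = x - e^{y}.

Answer: u(x, y) = x - e^{y}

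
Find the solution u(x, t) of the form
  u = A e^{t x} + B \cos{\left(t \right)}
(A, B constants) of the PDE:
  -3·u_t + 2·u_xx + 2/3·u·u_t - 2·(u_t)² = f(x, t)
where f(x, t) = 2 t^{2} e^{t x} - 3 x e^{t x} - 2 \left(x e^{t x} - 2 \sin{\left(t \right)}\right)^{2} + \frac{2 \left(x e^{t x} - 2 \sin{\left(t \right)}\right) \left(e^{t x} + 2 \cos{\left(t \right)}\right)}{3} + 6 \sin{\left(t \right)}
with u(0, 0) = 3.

Substitute the ansatz u = A e^{t x} + B \cos{\left(t \right)} into the left-hand side.
Derivatives of the ansatz:
  u_t = A x e^{t x} - B \sin{\left(t \right)}
  u_xx = A t^{2} e^{t x}
Term by term:
  -3·u_t = - 3 A x e^{t x} + 3 B \sin{\left(t \right)}
  2·u_xx = 2 A t^{2} e^{t x}
  2/3·u·u_t = \frac{2 A^{2} x e^{2 t x}}{3} + \frac{2 A B x e^{t x} \cos{\left(t \right)}}{3} - \frac{2 A B e^{t x} \sin{\left(t \right)}}{3} - \frac{2 B^{2} \sin{\left(t \right)} \cos{\left(t \right)}}{3}
  -2·(u_t)² = - 2 A^{2} x^{2} e^{2 t x} + 4 A B x e^{t x} \sin{\left(t \right)} - 2 B^{2} \sin^{2}{\left(t \right)}
So the left-hand side equals
  - 2 A^{2} x^{2} e^{2 t x} + \frac{2 A^{2} x e^{2 t x}}{3} + 4 A B x e^{t x} \sin{\left(t \right)} + \frac{2 A B x e^{t x} \cos{\left(t \right)}}{3} - \frac{2 A B e^{t x} \sin{\left(t \right)}}{3} + 2 A t^{2} e^{t x} - 3 A x e^{t x} - 2 B^{2} \sin^{2}{\left(t \right)} - \frac{2 B^{2} \sin{\left(t \right)} \cos{\left(t \right)}}{3} + 3 B \sin{\left(t \right)}
This must equal f(x, t) identically; expanded, f = 2 t^{2} e^{t x} - 2 x^{2} e^{2 t x} + \frac{2 x e^{2 t x}}{3} + 8 x e^{t x} \sin{\left(t \right)} + \frac{4 x e^{t x} \cos{\left(t \right)}}{3} - 3 x e^{t x} - \frac{4 e^{t x} \sin{\left(t \right)}}{3} - 8 \sin^{2}{\left(t \right)} - \frac{8 \sin{\left(t \right)} \cos{\left(t \right)}}{3} + 6 \sin{\left(t \right)}.
Matching coefficients of the independent functions:
  [t^{2} e^{t x}]:  2 A = 2
  [x e^{t x}]:  - 3 A = -3
  [x e^{2 t x}]:  \frac{2 A^{2}}{3} = \frac{2}{3}
  [x^{2} e^{2 t x}]:  - 2 A^{2} = -2
  [e^{t x} \sin{\left(t \right)}]:  - \frac{2 A B}{3} = - \frac{4}{3}
  [\sin{\left(t \right)} \cos{\left(t \right)}]:  - \frac{2 B^{2}}{3} = - \frac{8}{3}
  [x e^{t x} \sin{\left(t \right)}]:  4 A B = 8
  [x e^{t x} \cos{\left(t \right)}]:  \frac{2 A B}{3} = \frac{4}{3}
  [\sin{\left(t \right)}]:  3 B = 6
  [\sin^{2}{\left(t \right)}]:  - 2 B^{2} = -8
Solving: A = 1, B = 2.
Check against the point condition:
  u(0, 0) = 3  ⟹  A + B = 3  ✓
Hence u(x, t) = e^{t x} + 2 \cos{\left(t \right)}.

Answer: u(x, t) = e^{t x} + 2 \cos{\left(t \right)}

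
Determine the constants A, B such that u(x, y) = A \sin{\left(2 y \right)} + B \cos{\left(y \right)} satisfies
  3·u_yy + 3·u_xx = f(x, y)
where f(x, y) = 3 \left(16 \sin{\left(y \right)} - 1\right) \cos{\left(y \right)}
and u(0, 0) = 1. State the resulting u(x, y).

Answer: u(x, y) = - 2 \sin{\left(2 y \right)} + \cos{\left(y \right)}

Derivation:
Substitute the ansatz u = A \sin{\left(2 y \right)} + B \cos{\left(y \right)} into the left-hand side.
Derivatives of the ansatz:
  u_yy = - 4 A \sin{\left(2 y \right)} - B \cos{\left(y \right)}
  u_xx = 0
Term by term:
  3·u_yy = - 12 A \sin{\left(2 y \right)} - 3 B \cos{\left(y \right)}
  3·u_xx = 0
So the left-hand side equals
  - 12 A \sin{\left(2 y \right)} - 3 B \cos{\left(y \right)}
This must equal f(x, y) identically; expanded, f = 24 \sin{\left(2 y \right)} - 3 \cos{\left(y \right)}.
Matching coefficients of the independent functions:
  [\sin{\left(2 y \right)}]:  - 12 A = 24
  [\cos{\left(y \right)}]:  - 3 B = -3
Solving: A = -2, B = 1.
Check against the point condition:
  u(0, 0) = 1  ⟹  B = 1  ✓
Hence u(x, y) = - 2 \sin{\left(2 y \right)} + \cos{\left(y \right)}.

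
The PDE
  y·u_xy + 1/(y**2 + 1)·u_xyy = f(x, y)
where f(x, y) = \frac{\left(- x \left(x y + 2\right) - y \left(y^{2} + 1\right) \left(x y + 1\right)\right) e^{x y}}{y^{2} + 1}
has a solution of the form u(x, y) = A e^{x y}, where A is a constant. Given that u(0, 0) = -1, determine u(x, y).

Substitute the ansatz u = A e^{x y} into the left-hand side.
Derivatives of the ansatz:
  u_xy = A x y e^{x y} + A e^{x y}
  u_xyy = A x^{2} y e^{x y} + 2 A x e^{x y}
Term by term:
  y·u_xy = A x y^{2} e^{x y} + A y e^{x y}
  1/(y**2 + 1)·u_xyy = \frac{A x^{2} y e^{x y}}{y^{2} + 1} + \frac{2 A x e^{x y}}{y^{2} + 1}
So the left-hand side equals
  \frac{A x^{2} y e^{x y}}{y^{2} + 1} + A x y^{2} e^{x y} + \frac{2 A x e^{x y}}{y^{2} + 1} + A y e^{x y}
This must equal f(x, y) identically; expanded, f = - \frac{x^{2} y e^{x y}}{y^{2} + 1} - x y^{2} e^{x y} - \frac{2 x e^{x y}}{y^{2} + 1} - y e^{x y}.
Matching coefficients of the independent functions:
  [y e^{x y}, x y^{2} e^{x y}, \frac{x^{2} y e^{x y}}{y^{2} + 1}]:  A = -1
  [\frac{x e^{x y}}{y^{2} + 1}]:  2 A = -2
Solving: A = -1.
Check against the point condition:
  u(0, 0) = -1  ⟹  A = -1  ✓
Hence u(x, y) = - e^{x y}.

Answer: u(x, y) = - e^{x y}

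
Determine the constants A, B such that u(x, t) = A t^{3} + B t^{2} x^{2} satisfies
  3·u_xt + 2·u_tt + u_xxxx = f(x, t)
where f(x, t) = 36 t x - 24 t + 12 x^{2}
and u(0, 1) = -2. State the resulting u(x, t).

Answer: u(x, t) = - 2 t^{3} + 3 t^{2} x^{2}

Derivation:
Substitute the ansatz u = A t^{3} + B t^{2} x^{2} into the left-hand side.
Derivatives of the ansatz:
  u_xt = 4 B t x
  u_tt = 6 A t + 2 B x^{2}
  u_xxxx = 0
Term by term:
  3·u_xt = 12 B t x
  2·u_tt = 12 A t + 4 B x^{2}
  u_xxxx = 0
So the left-hand side equals
  12 A t + 12 B t x + 4 B x^{2}
This must equal f(x, t) = 36 t x - 24 t + 12 x^{2} identically.
Matching coefficients of the independent functions:
  [t]:  12 A = -24
  [x^{2}]:  4 B = 12
  [t x]:  12 B = 36
Solving: A = -2, B = 3.
Check against the point condition:
  u(0, 1) = -2  ⟹  A = -2  ✓
Hence u(x, t) = - 2 t^{3} + 3 t^{2} x^{2}.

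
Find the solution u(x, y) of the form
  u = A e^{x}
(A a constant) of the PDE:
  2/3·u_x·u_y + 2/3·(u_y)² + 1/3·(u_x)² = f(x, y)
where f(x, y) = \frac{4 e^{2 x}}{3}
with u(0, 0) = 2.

Answer: u(x, y) = 2 e^{x}

Derivation:
Substitute the ansatz u = A e^{x} into the left-hand side.
Derivatives of the ansatz:
  u_x = A e^{x}
  u_y = 0
Term by term:
  2/3·u_x·u_y = 0
  2/3·(u_y)² = 0
  1/3·(u_x)² = \frac{A^{2} e^{2 x}}{3}
So the left-hand side equals
  \frac{A^{2} e^{2 x}}{3}
This must equal f(x, y) = \frac{4 e^{2 x}}{3} identically.
Matching coefficients of the independent functions:
  [e^{2 x}]:  \frac{A^{2}}{3} = \frac{4}{3}
These equations allow (A) = (-2) or (2).
Impose the point condition(s):
  u(0, 0) = 2  ⟹  A = 2
Only A = 2 satisfies everything.
Hence u(x, y) = 2 e^{x}.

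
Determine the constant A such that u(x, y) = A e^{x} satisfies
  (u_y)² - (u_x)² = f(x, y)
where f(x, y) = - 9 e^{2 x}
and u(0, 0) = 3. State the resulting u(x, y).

Substitute the ansatz u = A e^{x} into the left-hand side.
Derivatives of the ansatz:
  u_y = 0
  u_x = A e^{x}
Term by term:
  (u_y)² = 0
  -(u_x)² = - A^{2} e^{2 x}
So the left-hand side equals
  - A^{2} e^{2 x}
This must equal f(x, y) = - 9 e^{2 x} identically.
Matching coefficients of the independent functions:
  [e^{2 x}]:  - A^{2} = -9
These equations allow (A) = (-3) or (3).
Impose the point condition(s):
  u(0, 0) = 3  ⟹  A = 3
Only A = 3 satisfies everything.
Hence u(x, y) = 3 e^{x}.

Answer: u(x, y) = 3 e^{x}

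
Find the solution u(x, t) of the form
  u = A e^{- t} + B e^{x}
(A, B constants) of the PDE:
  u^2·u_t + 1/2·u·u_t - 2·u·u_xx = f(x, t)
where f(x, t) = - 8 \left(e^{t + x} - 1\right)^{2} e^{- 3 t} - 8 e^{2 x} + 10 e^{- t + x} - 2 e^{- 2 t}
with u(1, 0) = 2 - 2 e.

Substitute the ansatz u = A e^{- t} + B e^{x} into the left-hand side.
Derivatives of the ansatz:
  u_t = - A e^{- t}
  u_xx = B e^{x}
Term by term:
  u^2·u_t = - A^{3} e^{- 3 t} - 2 A^{2} B e^{- 2 t} e^{x} - A B^{2} e^{- t} e^{2 x}
  1/2·u·u_t = - \frac{A^{2} e^{- 2 t}}{2} - \frac{A B e^{- t} e^{x}}{2}
  -2·u·u_xx = - 2 A B e^{- t} e^{x} - 2 B^{2} e^{2 x}
So the left-hand side equals
  - A^{3} e^{- 3 t} - 2 A^{2} B e^{- 2 t} e^{x} - \frac{A^{2} e^{- 2 t}}{2} - A B^{2} e^{- t} e^{2 x} - \frac{5 A B e^{- t} e^{x}}{2} - 2 B^{2} e^{2 x}
This must equal f(x, t) identically; expanded, f = - 8 e^{2 x} - 8 e^{- t} e^{2 x} + 10 e^{- t} e^{x} + 16 e^{- 2 t} e^{x} - 2 e^{- 2 t} - 8 e^{- 3 t}.
Matching coefficients of the independent functions:
  [e^{- 2 t} e^{x}]:  - 2 A^{2} B = 16
  [e^{- t} e^{x}]:  - \frac{5 A B}{2} = 10
  [e^{- t} e^{2 x}]:  - A B^{2} = -8
  [e^{- 3 t}]:  - A^{3} = -8
  [e^{- 2 t}]:  - \frac{A^{2}}{2} = -2
  [e^{2 x}]:  - 2 B^{2} = -8
Solving: A = 2, B = -2.
Check against the point condition:
  u(1, 0) = 2 - 2 e  ⟹  A + e B = 2 - 2 e  ✓
Hence u(x, t) = - 2 e^{x} + 2 e^{- t}.

Answer: u(x, t) = - 2 e^{x} + 2 e^{- t}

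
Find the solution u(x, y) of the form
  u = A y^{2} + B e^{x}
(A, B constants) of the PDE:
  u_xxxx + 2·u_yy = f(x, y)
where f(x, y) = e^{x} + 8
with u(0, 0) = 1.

Answer: u(x, y) = 2 y^{2} + e^{x}

Derivation:
Substitute the ansatz u = A y^{2} + B e^{x} into the left-hand side.
Derivatives of the ansatz:
  u_xxxx = B e^{x}
  u_yy = 2 A
Term by term:
  u_xxxx = B e^{x}
  2·u_yy = 4 A
So the left-hand side equals
  4 A + B e^{x}
This must equal f(x, y) = e^{x} + 8 identically.
Matching coefficients of the independent functions:
  [constant term]:  4 A = 8
  [e^{x}]:  B = 1
Solving: A = 2, B = 1.
Check against the point condition:
  u(0, 0) = 1  ⟹  B = 1  ✓
Hence u(x, y) = 2 y^{2} + e^{x}.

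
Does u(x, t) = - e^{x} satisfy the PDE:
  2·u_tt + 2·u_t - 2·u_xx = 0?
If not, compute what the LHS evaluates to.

Evaluate each term of the left-hand side for u = - e^{x}.
Derivatives:
  u_tt = 0
  u_t = 0
  u_xx = - e^{x}
Terms:
  2·u_tt = 0
  2·u_t = 0
  -2·u_xx = 2 e^{x}
Sum: LHS = 2 e^{x}
Given right-hand side: 0. Difference LHS − RHS = 2 e^{x} ≠ 0, so u is not a solution.

Answer: No, the LHS evaluates to 2 e^{x}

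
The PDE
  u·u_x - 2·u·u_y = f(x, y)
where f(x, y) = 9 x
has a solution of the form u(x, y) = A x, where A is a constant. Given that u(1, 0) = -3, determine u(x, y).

Substitute the ansatz u = A x into the left-hand side.
Derivatives of the ansatz:
  u_x = A
  u_y = 0
Term by term:
  u·u_x = A^{2} x
  -2·u·u_y = 0
So the left-hand side equals
  A^{2} x
This must equal f(x, y) = 9 x identically.
Matching coefficients of the independent functions:
  [x]:  A^{2} = 9
These equations allow (A) = (-3) or (3).
Impose the point condition(s):
  u(1, 0) = -3  ⟹  A = -3
Only A = -3 satisfies everything.
Hence u(x, y) = - 3 x.

Answer: u(x, y) = - 3 x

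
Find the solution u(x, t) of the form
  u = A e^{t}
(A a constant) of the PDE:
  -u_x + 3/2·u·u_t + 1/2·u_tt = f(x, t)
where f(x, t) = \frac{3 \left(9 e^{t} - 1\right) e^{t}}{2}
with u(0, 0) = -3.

Substitute the ansatz u = A e^{t} into the left-hand side.
Derivatives of the ansatz:
  u_x = 0
  u_t = A e^{t}
  u_tt = A e^{t}
Term by term:
  -u_x = 0
  3/2·u·u_t = \frac{3 A^{2} e^{2 t}}{2}
  1/2·u_tt = \frac{A e^{t}}{2}
So the left-hand side equals
  \frac{3 A^{2} e^{2 t}}{2} + \frac{A e^{t}}{2}
This must equal f(x, t) identically; expanded, f = \frac{27 e^{2 t}}{2} - \frac{3 e^{t}}{2}.
Matching coefficients of the independent functions:
  [e^{t}]:  \frac{A}{2} = - \frac{3}{2}
  [e^{2 t}]:  \frac{3 A^{2}}{2} = \frac{27}{2}
Solving: A = -3.
Check against the point condition:
  u(0, 0) = -3  ⟹  A = -3  ✓
Hence u(x, t) = - 3 e^{t}.

Answer: u(x, t) = - 3 e^{t}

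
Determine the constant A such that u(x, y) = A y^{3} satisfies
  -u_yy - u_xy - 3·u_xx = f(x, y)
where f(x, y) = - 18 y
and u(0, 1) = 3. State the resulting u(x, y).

Substitute the ansatz u = A y^{3} into the left-hand side.
Derivatives of the ansatz:
  u_yy = 6 A y
  u_xy = 0
  u_xx = 0
Term by term:
  -u_yy = - 6 A y
  -u_xy = 0
  -3·u_xx = 0
So the left-hand side equals
  - 6 A y
This must equal f(x, y) = - 18 y identically.
Matching coefficients of the independent functions:
  [y]:  - 6 A = -18
Solving: A = 3.
Check against the point condition:
  u(0, 1) = 3  ⟹  A = 3  ✓
Hence u(x, y) = 3 y^{3}.

Answer: u(x, y) = 3 y^{3}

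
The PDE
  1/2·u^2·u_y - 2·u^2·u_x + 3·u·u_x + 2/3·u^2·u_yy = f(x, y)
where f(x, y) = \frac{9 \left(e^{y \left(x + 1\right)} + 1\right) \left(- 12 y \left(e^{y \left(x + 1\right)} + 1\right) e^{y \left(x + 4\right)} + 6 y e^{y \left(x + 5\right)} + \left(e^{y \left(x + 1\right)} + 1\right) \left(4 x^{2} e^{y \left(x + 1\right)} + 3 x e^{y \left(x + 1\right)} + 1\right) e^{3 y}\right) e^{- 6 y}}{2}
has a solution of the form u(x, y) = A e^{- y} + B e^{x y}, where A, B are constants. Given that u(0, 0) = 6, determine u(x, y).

Substitute the ansatz u = A e^{- y} + B e^{x y} into the left-hand side.
Derivatives of the ansatz:
  u_y = - A e^{- y} + B x e^{x y}
  u_x = B y e^{x y}
  u_yy = A e^{- y} + B x^{2} e^{x y}
Term by term:
  1/2·u^2·u_y = - \frac{A^{3} e^{- 3 y}}{2} + \frac{A^{2} B x e^{- 2 y} e^{x y}}{2} - A^{2} B e^{- 2 y} e^{x y} + A B^{2} x e^{- y} e^{2 x y} - \frac{A B^{2} e^{- y} e^{2 x y}}{2} + \frac{B^{3} x e^{3 x y}}{2}
  -2·u^2·u_x = - 2 A^{2} B y e^{- 2 y} e^{x y} - 4 A B^{2} y e^{- y} e^{2 x y} - 2 B^{3} y e^{3 x y}
  3·u·u_x = 3 A B y e^{- y} e^{x y} + 3 B^{2} y e^{2 x y}
  2/3·u^2·u_yy = \frac{2 A^{3} e^{- 3 y}}{3} + \frac{2 A^{2} B x^{2} e^{- 2 y} e^{x y}}{3} + \frac{4 A^{2} B e^{- 2 y} e^{x y}}{3} + \frac{4 A B^{2} x^{2} e^{- y} e^{2 x y}}{3} + \frac{2 A B^{2} e^{- y} e^{2 x y}}{3} + \frac{2 B^{3} x^{2} e^{3 x y}}{3}
So the left-hand side equals
  \frac{A^{3} e^{- 3 y}}{6} + \frac{2 A^{2} B x^{2} e^{- 2 y} e^{x y}}{3} + \frac{A^{2} B x e^{- 2 y} e^{x y}}{2} - 2 A^{2} B y e^{- 2 y} e^{x y} + \frac{A^{2} B e^{- 2 y} e^{x y}}{3} + \frac{4 A B^{2} x^{2} e^{- y} e^{2 x y}}{3} + A B^{2} x e^{- y} e^{2 x y} - 4 A B^{2} y e^{- y} e^{2 x y} + \frac{A B^{2} e^{- y} e^{2 x y}}{6} + 3 A B y e^{- y} e^{x y} + \frac{2 B^{3} x^{2} e^{3 x y}}{3} + \frac{B^{3} x e^{3 x y}}{2} - 2 B^{3} y e^{3 x y} + 3 B^{2} y e^{2 x y}
This must equal f(x, y) identically; expanded, f = 18 x^{2} e^{3 x y} + 36 x^{2} e^{- y} e^{2 x y} + 18 x^{2} e^{- 2 y} e^{x y} + \frac{27 x e^{3 x y}}{2} + 27 x e^{- y} e^{2 x y} + \frac{27 x e^{- 2 y} e^{x y}}{2} - 54 y e^{3 x y} + 27 y e^{2 x y} - 108 y e^{- y} e^{2 x y} + 27 y e^{- y} e^{x y} - 54 y e^{- 2 y} e^{x y} + \frac{9 e^{- y} e^{2 x y}}{2} + 9 e^{- 2 y} e^{x y} + \frac{9 e^{- 3 y}}{2}.
Matching coefficients of the independent functions:
  [x e^{3 x y}]:  \frac{B^{3}}{2} = \frac{27}{2}
  [x^{2} e^{3 x y}]:  \frac{2 B^{3}}{3} = 18
  [y e^{2 x y}]:  3 B^{2} = 27
  [y e^{3 x y}]:  - 2 B^{3} = -54
  [e^{- 2 y} e^{x y}]:  \frac{A^{2} B}{3} = 9
  [e^{- y} e^{2 x y}]:  \frac{A B^{2}}{6} = \frac{9}{2}
  [x e^{- 2 y} e^{x y}]:  \frac{A^{2} B}{2} = \frac{27}{2}
  [x e^{- y} e^{2 x y}]:  A B^{2} = 27
  [x^{2} e^{- 2 y} e^{x y}]:  \frac{2 A^{2} B}{3} = 18
  [x^{2} e^{- y} e^{2 x y}]:  \frac{4 A B^{2}}{3} = 36
  [y e^{- 2 y} e^{x y}]:  - 2 A^{2} B = -54
  [y e^{- y} e^{x y}]:  3 A B = 27
  [y e^{- y} e^{2 x y}]:  - 4 A B^{2} = -108
  [e^{- 3 y}]:  \frac{A^{3}}{6} = \frac{9}{2}
Solving: A = 3, B = 3.
Check against the point condition:
  u(0, 0) = 6  ⟹  A + B = 6  ✓
Hence u(x, y) = 3 e^{x y} + 3 e^{- y}.

Answer: u(x, y) = 3 e^{x y} + 3 e^{- y}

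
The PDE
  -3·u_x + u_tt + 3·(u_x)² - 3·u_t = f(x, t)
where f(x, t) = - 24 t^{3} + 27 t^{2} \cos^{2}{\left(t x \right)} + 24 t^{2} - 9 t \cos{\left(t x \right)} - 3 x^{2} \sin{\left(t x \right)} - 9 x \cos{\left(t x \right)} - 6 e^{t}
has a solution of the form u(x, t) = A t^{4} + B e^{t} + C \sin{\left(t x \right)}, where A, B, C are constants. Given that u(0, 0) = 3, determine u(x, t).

Answer: u(x, t) = 2 t^{4} + 3 e^{t} + 3 \sin{\left(t x \right)}

Derivation:
Substitute the ansatz u = A t^{4} + B e^{t} + C \sin{\left(t x \right)} into the left-hand side.
Derivatives of the ansatz:
  u_x = C t \cos{\left(t x \right)}
  u_tt = 12 A t^{2} + B e^{t} - C x^{2} \sin{\left(t x \right)}
  u_t = 4 A t^{3} + B e^{t} + C x \cos{\left(t x \right)}
Term by term:
  -3·u_x = - 3 C t \cos{\left(t x \right)}
  u_tt = 12 A t^{2} + B e^{t} - C x^{2} \sin{\left(t x \right)}
  3·(u_x)² = 3 C^{2} t^{2} \cos^{2}{\left(t x \right)}
  -3·u_t = - 12 A t^{3} - 3 B e^{t} - 3 C x \cos{\left(t x \right)}
So the left-hand side equals
  - 12 A t^{3} + 12 A t^{2} - 2 B e^{t} + 3 C^{2} t^{2} \cos^{2}{\left(t x \right)} - 3 C t \cos{\left(t x \right)} - C x^{2} \sin{\left(t x \right)} - 3 C x \cos{\left(t x \right)}
This must equal f(x, t) = - 24 t^{3} + 27 t^{2} \cos^{2}{\left(t x \right)} + 24 t^{2} - 9 t \cos{\left(t x \right)} - 3 x^{2} \sin{\left(t x \right)} - 9 x \cos{\left(t x \right)} - 6 e^{t} identically.
Matching coefficients of the independent functions:
  [t^{2}]:  12 A = 24
  [t^{3}]:  - 12 A = -24
  [t \cos{\left(t x \right)}, x \cos{\left(t x \right)}]:  - 3 C = -9
  [t^{2} \cos^{2}{\left(t x \right)}]:  3 C^{2} = 27
  [x^{2} \sin{\left(t x \right)}]:  - C = -3
  [e^{t}]:  - 2 B = -6
Solving: A = 2, B = 3, C = 3.
Check against the point condition:
  u(0, 0) = 3  ⟹  B = 3  ✓
Hence u(x, t) = 2 t^{4} + 3 e^{t} + 3 \sin{\left(t x \right)}.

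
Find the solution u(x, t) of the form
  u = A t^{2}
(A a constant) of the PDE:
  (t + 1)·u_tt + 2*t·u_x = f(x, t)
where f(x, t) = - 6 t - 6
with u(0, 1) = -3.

Answer: u(x, t) = - 3 t^{2}

Derivation:
Substitute the ansatz u = A t^{2} into the left-hand side.
Derivatives of the ansatz:
  u_tt = 2 A
  u_x = 0
Term by term:
  (t + 1)·u_tt = 2 A t + 2 A
  2*t·u_x = 0
So the left-hand side equals
  2 A t + 2 A
This must equal f(x, t) = - 6 t - 6 identically.
Matching coefficients of the independent functions:
  [constant term, t]:  2 A = -6
Solving: A = -3.
Check against the point condition:
  u(0, 1) = -3  ⟹  A = -3  ✓
Hence u(x, t) = - 3 t^{2}.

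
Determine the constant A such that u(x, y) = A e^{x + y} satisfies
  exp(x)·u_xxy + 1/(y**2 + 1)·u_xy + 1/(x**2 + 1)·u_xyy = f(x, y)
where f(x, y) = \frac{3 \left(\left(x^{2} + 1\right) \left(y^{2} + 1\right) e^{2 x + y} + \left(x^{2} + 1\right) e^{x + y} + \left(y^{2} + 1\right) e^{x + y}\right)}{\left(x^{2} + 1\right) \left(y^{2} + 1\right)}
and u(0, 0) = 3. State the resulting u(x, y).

Substitute the ansatz u = A e^{x + y} into the left-hand side.
Derivatives of the ansatz:
  u_xxy = A e^{x} e^{y}
  u_xy = A e^{x} e^{y}
  u_xyy = A e^{x} e^{y}
Term by term:
  exp(x)·u_xxy = A e^{2 x} e^{y}
  1/(y**2 + 1)·u_xy = \frac{A e^{x} e^{y}}{y^{2} + 1}
  1/(x**2 + 1)·u_xyy = \frac{A e^{x} e^{y}}{x^{2} + 1}
So the left-hand side equals
  A e^{2 x} e^{y} + \frac{A e^{x} e^{y}}{y^{2} + 1} + \frac{A e^{x} e^{y}}{x^{2} + 1}
This must equal f(x, y) identically; expanded, f = 3 e^{2 x} e^{y} + \frac{3 e^{x} e^{y}}{y^{2} + 1} + \frac{3 e^{x} e^{y}}{x^{2} + 1}.
Matching coefficients of the independent functions:
  [e^{2 x} e^{y}, \frac{e^{x} e^{y}}{x^{2} + 1}, \frac{e^{x} e^{y}}{y^{2} + 1}]:  A = 3
Solving: A = 3.
Check against the point condition:
  u(0, 0) = 3  ⟹  A = 3  ✓
Hence u(x, y) = 3 e^{x + y}.

Answer: u(x, y) = 3 e^{x + y}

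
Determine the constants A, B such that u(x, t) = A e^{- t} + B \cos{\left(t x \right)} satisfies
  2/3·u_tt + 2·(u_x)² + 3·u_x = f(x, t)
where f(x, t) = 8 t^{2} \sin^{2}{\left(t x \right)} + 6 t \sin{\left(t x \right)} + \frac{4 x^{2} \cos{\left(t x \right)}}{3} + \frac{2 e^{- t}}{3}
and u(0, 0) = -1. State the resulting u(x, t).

Substitute the ansatz u = A e^{- t} + B \cos{\left(t x \right)} into the left-hand side.
Derivatives of the ansatz:
  u_tt = A e^{- t} - B x^{2} \cos{\left(t x \right)}
  u_x = - B t \sin{\left(t x \right)}
Term by term:
  2/3·u_tt = \frac{2 A e^{- t}}{3} - \frac{2 B x^{2} \cos{\left(t x \right)}}{3}
  2·(u_x)² = 2 B^{2} t^{2} \sin^{2}{\left(t x \right)}
  3·u_x = - 3 B t \sin{\left(t x \right)}
So the left-hand side equals
  \frac{2 A e^{- t}}{3} + 2 B^{2} t^{2} \sin^{2}{\left(t x \right)} - 3 B t \sin{\left(t x \right)} - \frac{2 B x^{2} \cos{\left(t x \right)}}{3}
This must equal f(x, t) = 8 t^{2} \sin^{2}{\left(t x \right)} + 6 t \sin{\left(t x \right)} + \frac{4 x^{2} \cos{\left(t x \right)}}{3} + \frac{2 e^{- t}}{3} identically.
Matching coefficients of the independent functions:
  [t \sin{\left(t x \right)}]:  - 3 B = 6
  [t^{2} \sin^{2}{\left(t x \right)}]:  2 B^{2} = 8
  [x^{2} \cos{\left(t x \right)}]:  - \frac{2 B}{3} = \frac{4}{3}
  [e^{- t}]:  \frac{2 A}{3} = \frac{2}{3}
Solving: A = 1, B = -2.
Check against the point condition:
  u(0, 0) = -1  ⟹  A + B = -1  ✓
Hence u(x, t) = - 2 \cos{\left(t x \right)} + e^{- t}.

Answer: u(x, t) = - 2 \cos{\left(t x \right)} + e^{- t}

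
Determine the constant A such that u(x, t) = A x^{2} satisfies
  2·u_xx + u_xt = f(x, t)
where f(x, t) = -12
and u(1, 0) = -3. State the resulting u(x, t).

Answer: u(x, t) = - 3 x^{2}

Derivation:
Substitute the ansatz u = A x^{2} into the left-hand side.
Derivatives of the ansatz:
  u_xx = 2 A
  u_xt = 0
Term by term:
  2·u_xx = 4 A
  u_xt = 0
So the left-hand side equals
  4 A
This must equal f(x, t) = -12 identically.
Matching coefficients of the independent functions:
  [constant term]:  4 A = -12
Solving: A = -3.
Check against the point condition:
  u(1, 0) = -3  ⟹  A = -3  ✓
Hence u(x, t) = - 3 x^{2}.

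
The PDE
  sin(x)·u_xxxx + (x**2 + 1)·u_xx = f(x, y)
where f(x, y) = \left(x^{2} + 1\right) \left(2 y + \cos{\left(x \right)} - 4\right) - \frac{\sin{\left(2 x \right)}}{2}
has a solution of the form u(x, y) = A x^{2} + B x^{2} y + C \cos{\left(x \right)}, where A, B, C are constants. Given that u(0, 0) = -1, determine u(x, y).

Substitute the ansatz u = A x^{2} + B x^{2} y + C \cos{\left(x \right)} into the left-hand side.
Derivatives of the ansatz:
  u_xxxx = C \cos{\left(x \right)}
  u_xx = 2 A + 2 B y - C \cos{\left(x \right)}
Term by term:
  sin(x)·u_xxxx = C \sin{\left(x \right)} \cos{\left(x \right)}
  (x**2 + 1)·u_xx = 2 A x^{2} + 2 A + 2 B x^{2} y + 2 B y - C x^{2} \cos{\left(x \right)} - C \cos{\left(x \right)}
So the left-hand side equals
  2 A x^{2} + 2 A + 2 B x^{2} y + 2 B y - C x^{2} \cos{\left(x \right)} + C \sin{\left(x \right)} \cos{\left(x \right)} - C \cos{\left(x \right)}
This must equal f(x, y) identically; expanded, f = 2 x^{2} y + x^{2} \cos{\left(x \right)} - 4 x^{2} + 2 y - \sin{\left(x \right)} \cos{\left(x \right)} + \cos{\left(x \right)} - 4.
Matching coefficients of the independent functions:
  [constant term, x^{2}]:  2 A = -4
  [y, x^{2} y]:  2 B = 2
  [x^{2} \cos{\left(x \right)}, \cos{\left(x \right)}]:  - C = 1
  [\sin{\left(x \right)} \cos{\left(x \right)}]:  C = -1
Solving: A = -2, B = 1, C = -1.
Check against the point condition:
  u(0, 0) = -1  ⟹  C = -1  ✓
Hence u(x, y) = x^{2} y - 2 x^{2} - \cos{\left(x \right)}.

Answer: u(x, y) = x^{2} y - 2 x^{2} - \cos{\left(x \right)}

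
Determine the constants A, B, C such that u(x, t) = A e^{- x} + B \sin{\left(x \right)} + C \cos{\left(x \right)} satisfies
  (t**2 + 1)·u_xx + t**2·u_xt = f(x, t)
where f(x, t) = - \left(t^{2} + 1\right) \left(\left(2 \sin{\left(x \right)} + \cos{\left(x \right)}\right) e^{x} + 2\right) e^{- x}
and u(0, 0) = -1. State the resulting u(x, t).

Answer: u(x, t) = 2 \sin{\left(x \right)} + \cos{\left(x \right)} - 2 e^{- x}

Derivation:
Substitute the ansatz u = A e^{- x} + B \sin{\left(x \right)} + C \cos{\left(x \right)} into the left-hand side.
Derivatives of the ansatz:
  u_xx = A e^{- x} - B \sin{\left(x \right)} - C \cos{\left(x \right)}
  u_xt = 0
Term by term:
  (t**2 + 1)·u_xx = A t^{2} e^{- x} + A e^{- x} - B t^{2} \sin{\left(x \right)} - B \sin{\left(x \right)} - C t^{2} \cos{\left(x \right)} - C \cos{\left(x \right)}
  t**2·u_xt = 0
So the left-hand side equals
  A t^{2} e^{- x} + A e^{- x} - B t^{2} \sin{\left(x \right)} - B \sin{\left(x \right)} - C t^{2} \cos{\left(x \right)} - C \cos{\left(x \right)}
This must equal f(x, t) identically; expanded, f = - 2 t^{2} \sin{\left(x \right)} - t^{2} \cos{\left(x \right)} - 2 t^{2} e^{- x} - 2 \sin{\left(x \right)} - \cos{\left(x \right)} - 2 e^{- x}.
Matching coefficients of the independent functions:
  [t^{2} e^{- x}, e^{- x}]:  A = -2
  [t^{2} \sin{\left(x \right)}, \sin{\left(x \right)}]:  - B = -2
  [t^{2} \cos{\left(x \right)}, \cos{\left(x \right)}]:  - C = -1
Solving: A = -2, B = 2, C = 1.
Check against the point condition:
  u(0, 0) = -1  ⟹  A + C = -1  ✓
Hence u(x, t) = 2 \sin{\left(x \right)} + \cos{\left(x \right)} - 2 e^{- x}.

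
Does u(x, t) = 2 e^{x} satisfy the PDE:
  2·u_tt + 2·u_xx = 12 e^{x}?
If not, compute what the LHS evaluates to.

Answer: No, the LHS evaluates to 4 e^{x}

Derivation:
Evaluate each term of the left-hand side for u = 2 e^{x}.
Derivatives:
  u_tt = 0
  u_xx = 2 e^{x}
Terms:
  2·u_tt = 0
  2·u_xx = 4 e^{x}
Sum: LHS = 4 e^{x}
Given right-hand side: 12 e^{x}. Difference LHS − RHS = - 8 e^{x} ≠ 0, so u is not a solution.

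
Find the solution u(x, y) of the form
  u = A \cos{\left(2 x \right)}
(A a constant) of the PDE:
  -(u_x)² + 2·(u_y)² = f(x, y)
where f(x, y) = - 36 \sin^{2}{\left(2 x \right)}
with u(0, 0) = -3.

Substitute the ansatz u = A \cos{\left(2 x \right)} into the left-hand side.
Derivatives of the ansatz:
  u_x = - 2 A \sin{\left(2 x \right)}
  u_y = 0
Term by term:
  -(u_x)² = - 4 A^{2} \sin^{2}{\left(2 x \right)}
  2·(u_y)² = 0
So the left-hand side equals
  - 4 A^{2} \sin^{2}{\left(2 x \right)}
This must equal f(x, y) = - 36 \sin^{2}{\left(2 x \right)} identically.
Matching coefficients of the independent functions:
  [\sin^{2}{\left(2 x \right)}]:  - 4 A^{2} = -36
These equations allow (A) = (-3) or (3).
Impose the point condition(s):
  u(0, 0) = -3  ⟹  A = -3
Only A = -3 satisfies everything.
Hence u(x, y) = - 3 \cos{\left(2 x \right)}.

Answer: u(x, y) = - 3 \cos{\left(2 x \right)}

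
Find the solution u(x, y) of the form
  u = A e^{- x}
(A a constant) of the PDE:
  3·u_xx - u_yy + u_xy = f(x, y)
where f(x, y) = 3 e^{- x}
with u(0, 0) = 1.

Answer: u(x, y) = e^{- x}

Derivation:
Substitute the ansatz u = A e^{- x} into the left-hand side.
Derivatives of the ansatz:
  u_xx = A e^{- x}
  u_yy = 0
  u_xy = 0
Term by term:
  3·u_xx = 3 A e^{- x}
  -u_yy = 0
  u_xy = 0
So the left-hand side equals
  3 A e^{- x}
This must equal f(x, y) = 3 e^{- x} identically.
Matching coefficients of the independent functions:
  [e^{- x}]:  3 A = 3
Solving: A = 1.
Check against the point condition:
  u(0, 0) = 1  ⟹  A = 1  ✓
Hence u(x, y) = e^{- x}.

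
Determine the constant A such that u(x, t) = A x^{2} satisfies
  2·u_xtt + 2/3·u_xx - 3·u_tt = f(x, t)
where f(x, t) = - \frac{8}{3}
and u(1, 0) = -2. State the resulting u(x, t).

Substitute the ansatz u = A x^{2} into the left-hand side.
Derivatives of the ansatz:
  u_xtt = 0
  u_xx = 2 A
  u_tt = 0
Term by term:
  2·u_xtt = 0
  2/3·u_xx = \frac{4 A}{3}
  -3·u_tt = 0
So the left-hand side equals
  \frac{4 A}{3}
This must equal f(x, t) = - \frac{8}{3} identically.
Matching coefficients of the independent functions:
  [constant term]:  \frac{4 A}{3} = - \frac{8}{3}
Solving: A = -2.
Check against the point condition:
  u(1, 0) = -2  ⟹  A = -2  ✓
Hence u(x, t) = - 2 x^{2}.

Answer: u(x, t) = - 2 x^{2}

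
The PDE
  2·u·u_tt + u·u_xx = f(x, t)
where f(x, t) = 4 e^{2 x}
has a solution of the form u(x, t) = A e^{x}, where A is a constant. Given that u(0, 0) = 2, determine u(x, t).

Substitute the ansatz u = A e^{x} into the left-hand side.
Derivatives of the ansatz:
  u_tt = 0
  u_xx = A e^{x}
Term by term:
  2·u·u_tt = 0
  u·u_xx = A^{2} e^{2 x}
So the left-hand side equals
  A^{2} e^{2 x}
This must equal f(x, t) = 4 e^{2 x} identically.
Matching coefficients of the independent functions:
  [e^{2 x}]:  A^{2} = 4
These equations allow (A) = (-2) or (2).
Impose the point condition(s):
  u(0, 0) = 2  ⟹  A = 2
Only A = 2 satisfies everything.
Hence u(x, t) = 2 e^{x}.

Answer: u(x, t) = 2 e^{x}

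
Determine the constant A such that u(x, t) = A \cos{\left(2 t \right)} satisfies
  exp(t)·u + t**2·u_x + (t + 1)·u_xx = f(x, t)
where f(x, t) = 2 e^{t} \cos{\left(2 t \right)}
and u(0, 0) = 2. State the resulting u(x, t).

Substitute the ansatz u = A \cos{\left(2 t \right)} into the left-hand side.
Derivatives of the ansatz:
  u_x = 0
  u_xx = 0
Term by term:
  exp(t)·u = A e^{t} \cos{\left(2 t \right)}
  t**2·u_x = 0
  (t + 1)·u_xx = 0
So the left-hand side equals
  A e^{t} \cos{\left(2 t \right)}
This must equal f(x, t) = 2 e^{t} \cos{\left(2 t \right)} identically.
Matching coefficients of the independent functions:
  [e^{t} \cos{\left(2 t \right)}]:  A = 2
Solving: A = 2.
Check against the point condition:
  u(0, 0) = 2  ⟹  A = 2  ✓
Hence u(x, t) = 2 \cos{\left(2 t \right)}.

Answer: u(x, t) = 2 \cos{\left(2 t \right)}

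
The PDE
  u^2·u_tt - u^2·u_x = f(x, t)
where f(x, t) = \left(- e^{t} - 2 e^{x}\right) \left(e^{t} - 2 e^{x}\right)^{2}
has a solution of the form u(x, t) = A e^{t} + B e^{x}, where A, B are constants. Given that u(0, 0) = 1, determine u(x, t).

Substitute the ansatz u = A e^{t} + B e^{x} into the left-hand side.
Derivatives of the ansatz:
  u_tt = A e^{t}
  u_x = B e^{x}
Term by term:
  u^2·u_tt = A^{3} e^{3 t} + 2 A^{2} B e^{2 t} e^{x} + A B^{2} e^{t} e^{2 x}
  -u^2·u_x = - A^{2} B e^{2 t} e^{x} - 2 A B^{2} e^{t} e^{2 x} - B^{3} e^{3 x}
So the left-hand side equals
  A^{3} e^{3 t} + A^{2} B e^{2 t} e^{x} - A B^{2} e^{t} e^{2 x} - B^{3} e^{3 x}
This must equal f(x, t) identically; expanded, f = - e^{3 t} + 2 e^{2 t} e^{x} + 4 e^{t} e^{2 x} - 8 e^{3 x}.
Matching coefficients of the independent functions:
  [e^{t} e^{2 x}]:  - A B^{2} = 4
  [e^{2 t} e^{x}]:  A^{2} B = 2
  [e^{3 t}]:  A^{3} = -1
  [e^{3 x}]:  - B^{3} = -8
Solving: A = -1, B = 2.
Check against the point condition:
  u(0, 0) = 1  ⟹  A + B = 1  ✓
Hence u(x, t) = - e^{t} + 2 e^{x}.

Answer: u(x, t) = - e^{t} + 2 e^{x}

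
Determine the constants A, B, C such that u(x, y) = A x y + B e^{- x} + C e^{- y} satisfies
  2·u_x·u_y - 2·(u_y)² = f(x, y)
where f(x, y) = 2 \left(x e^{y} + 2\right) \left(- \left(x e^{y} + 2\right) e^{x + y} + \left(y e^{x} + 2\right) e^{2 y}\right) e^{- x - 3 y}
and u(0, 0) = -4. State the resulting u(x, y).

Substitute the ansatz u = A x y + B e^{- x} + C e^{- y} into the left-hand side.
Derivatives of the ansatz:
  u_x = A y - B e^{- x}
  u_y = A x - C e^{- y}
Term by term:
  2·u_x·u_y = 2 A^{2} x y - 2 A B x e^{- x} - 2 A C y e^{- y} + 2 B C e^{- x} e^{- y}
  -2·(u_y)² = - 2 A^{2} x^{2} + 4 A C x e^{- y} - 2 C^{2} e^{- 2 y}
So the left-hand side equals
  - 2 A^{2} x^{2} + 2 A^{2} x y - 2 A B x e^{- x} + 4 A C x e^{- y} - 2 A C y e^{- y} + 2 B C e^{- x} e^{- y} - 2 C^{2} e^{- 2 y}
This must equal f(x, y) identically; expanded, f = - 2 x^{2} + 2 x y - 8 x e^{- y} + 4 x e^{- x} + 4 y e^{- y} - 8 e^{- 2 y} + 8 e^{- x} e^{- y}.
Matching coefficients of the independent functions:
  [x^{2}]:  - 2 A^{2} = -2
  [x y]:  2 A^{2} = 2
  [x e^{- x}]:  - 2 A B = 4
  [x e^{- y}]:  4 A C = -8
  [y e^{- y}]:  - 2 A C = 4
  [e^{- x} e^{- y}]:  2 B C = 8
  [e^{- 2 y}]:  - 2 C^{2} = -8
These equations allow (A, B, C) = (-1, 2, 2) or (1, -2, -2).
Impose the point condition(s):
  u(0, 0) = -4  ⟹  B + C = -4
Only A = 1, B = -2, C = -2 satisfies everything.
Hence u(x, y) = x y - 2 e^{- y} - 2 e^{- x}.

Answer: u(x, y) = x y - 2 e^{- y} - 2 e^{- x}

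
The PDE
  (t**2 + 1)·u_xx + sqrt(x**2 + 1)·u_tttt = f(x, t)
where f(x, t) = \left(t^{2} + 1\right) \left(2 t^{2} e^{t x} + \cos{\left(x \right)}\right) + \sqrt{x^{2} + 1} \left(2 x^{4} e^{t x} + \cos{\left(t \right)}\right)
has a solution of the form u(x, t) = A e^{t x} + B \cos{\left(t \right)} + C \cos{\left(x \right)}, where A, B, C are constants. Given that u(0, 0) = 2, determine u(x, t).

Substitute the ansatz u = A e^{t x} + B \cos{\left(t \right)} + C \cos{\left(x \right)} into the left-hand side.
Derivatives of the ansatz:
  u_xx = A t^{2} e^{t x} - C \cos{\left(x \right)}
  u_tttt = A x^{4} e^{t x} + B \cos{\left(t \right)}
Term by term:
  (t**2 + 1)·u_xx = A t^{4} e^{t x} + A t^{2} e^{t x} - C t^{2} \cos{\left(x \right)} - C \cos{\left(x \right)}
  sqrt(x**2 + 1)·u_tttt = A x^{4} \sqrt{x^{2} + 1} e^{t x} + B \sqrt{x^{2} + 1} \cos{\left(t \right)}
So the left-hand side equals
  A t^{4} e^{t x} + A t^{2} e^{t x} + A x^{4} \sqrt{x^{2} + 1} e^{t x} + B \sqrt{x^{2} + 1} \cos{\left(t \right)} - C t^{2} \cos{\left(x \right)} - C \cos{\left(x \right)}
This must equal f(x, t) identically; expanded, f = 2 t^{4} e^{t x} + 2 t^{2} e^{t x} + t^{2} \cos{\left(x \right)} + 2 x^{4} \sqrt{x^{2} + 1} e^{t x} + \sqrt{x^{2} + 1} \cos{\left(t \right)} + \cos{\left(x \right)}.
Matching coefficients of the independent functions:
  [t^{2} e^{t x}, t^{4} e^{t x}, x^{4} \sqrt{x^{2} + 1} e^{t x}]:  A = 2
  [t^{2} \cos{\left(x \right)}, \cos{\left(x \right)}]:  - C = 1
  [\sqrt{x^{2} + 1} \cos{\left(t \right)}]:  B = 1
Solving: A = 2, B = 1, C = -1.
Check against the point condition:
  u(0, 0) = 2  ⟹  A + B + C = 2  ✓
Hence u(x, t) = 2 e^{t x} + \cos{\left(t \right)} - \cos{\left(x \right)}.

Answer: u(x, t) = 2 e^{t x} + \cos{\left(t \right)} - \cos{\left(x \right)}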